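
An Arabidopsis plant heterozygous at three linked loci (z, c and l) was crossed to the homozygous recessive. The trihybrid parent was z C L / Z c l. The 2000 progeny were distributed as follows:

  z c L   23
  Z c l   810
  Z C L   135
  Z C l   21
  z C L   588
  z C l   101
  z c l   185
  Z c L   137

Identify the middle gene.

c

The two rarest classes, z c L and Z C l, are the double crossovers. Comparing them with the parentals, only the c allele has switched, so c is the middle locus and the order is z – c – l.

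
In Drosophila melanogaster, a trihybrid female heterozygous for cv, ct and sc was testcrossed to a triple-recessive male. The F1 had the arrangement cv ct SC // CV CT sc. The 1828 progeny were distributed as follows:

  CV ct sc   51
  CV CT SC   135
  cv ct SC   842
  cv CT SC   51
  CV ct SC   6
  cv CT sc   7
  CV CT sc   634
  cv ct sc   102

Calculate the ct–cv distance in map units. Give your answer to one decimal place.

The two rarest classes, CV ct SC and cv CT sc, are the double crossovers. Comparing them with the parentals, only the cv allele has switched, so cv is the middle locus and the order is sc – cv – ct.
Crossovers in the cv–ct interval produce the single-crossover classes cv CT SC and CV ct sc (51 + 51 = 102) plus the double crossovers (13).
RF(cv–ct) = (102 + 13) / 1828 = 115/1828 = 0.0629 → 6.3 map units.

6.3 map units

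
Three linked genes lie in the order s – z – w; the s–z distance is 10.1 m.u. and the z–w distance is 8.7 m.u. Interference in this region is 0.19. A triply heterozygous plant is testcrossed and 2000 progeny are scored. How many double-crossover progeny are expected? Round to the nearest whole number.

Map distances give recombination frequencies of 0.101 and 0.087 for the two intervals.
With interference 0.19 (so coincidence = 0.81), expected double-crossover frequency = 0.101 × 0.087 × 0.81 = 0.00712.
Expected number = 0.00712 × 2000 = 14.23 ≈ 14.

14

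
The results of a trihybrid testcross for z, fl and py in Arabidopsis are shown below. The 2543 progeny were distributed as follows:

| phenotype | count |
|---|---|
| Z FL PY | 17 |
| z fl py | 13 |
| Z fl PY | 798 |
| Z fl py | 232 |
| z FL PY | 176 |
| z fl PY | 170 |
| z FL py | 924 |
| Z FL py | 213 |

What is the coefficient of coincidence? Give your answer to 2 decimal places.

0.42

The two most frequent reciprocal classes, z FL py and Z fl PY, are the parental types, so the F1 was z FL py / Z fl PY.
The two rarest classes, z fl py and Z FL PY, are the double crossovers. Comparing them with the parentals, only the fl allele has switched, so fl is the middle locus and the order is z – fl – py.
z–fl: (383 + 30)/2543 = 0.1624; fl–py: (408 + 30)/2543 = 0.1722.
Expected DCO frequency = 0.1624 × 0.1722 ≈ 0.02797; observed = 30/2543 ≈ 0.01180.
Coefficient of coincidence = 0.01180/0.02797 ≈ 0.42.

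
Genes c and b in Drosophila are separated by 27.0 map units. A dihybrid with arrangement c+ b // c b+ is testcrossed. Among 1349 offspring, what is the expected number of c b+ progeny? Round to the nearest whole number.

492

A map distance of 27.0 map units corresponds to a recombination frequency of 0.270.
The F1 is c+ b / c b+, so c b+ is a parental gamete class with expected frequency (1 − r)/2 = 0.730/2 = 0.3650.
Expected number = 0.3650 × 1349 = 492.38 ≈ 492.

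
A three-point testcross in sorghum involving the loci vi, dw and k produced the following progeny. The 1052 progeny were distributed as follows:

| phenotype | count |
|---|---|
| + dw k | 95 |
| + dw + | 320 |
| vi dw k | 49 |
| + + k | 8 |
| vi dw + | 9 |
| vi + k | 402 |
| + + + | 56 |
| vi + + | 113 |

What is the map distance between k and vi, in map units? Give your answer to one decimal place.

21.4 map units

The two most frequent reciprocal classes, vi + k and + dw +, are the parental types, so the F1 was vi + k / + dw +.
The two rarest classes, + + k and vi dw +, are the double crossovers. Comparing them with the parentals, only the vi allele has switched, so vi is the middle locus and the order is k – vi – dw.
Crossovers in the k–vi interval produce the single-crossover classes vi + + and + dw k (113 + 95 = 208) plus the double crossovers (17).
RF(k–vi) = (208 + 17) / 1052 = 225/1052 = 0.2139 → 21.4 map units.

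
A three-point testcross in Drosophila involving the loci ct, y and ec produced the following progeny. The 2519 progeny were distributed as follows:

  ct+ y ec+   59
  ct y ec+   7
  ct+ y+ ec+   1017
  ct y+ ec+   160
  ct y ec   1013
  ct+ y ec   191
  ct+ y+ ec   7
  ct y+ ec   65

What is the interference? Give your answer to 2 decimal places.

0.30

The two most frequent reciprocal classes, ct+ y+ ec+ and ct y ec, are the parental types, so the F1 was ct+ y+ ec+ / ct y ec.
The two rarest classes, ct+ y+ ec and ct y ec+, are the double crossovers. Comparing them with the parentals, only the ec allele has switched, so ec is the middle locus and the order is y – ec – ct.
y–ec: (124 + 14)/2519 = 0.0548; ec–ct: (351 + 14)/2519 = 0.1449.
Expected DCO frequency = 0.0548 × 0.1449 ≈ 0.00794; observed = 14/2519 ≈ 0.00556.
Coefficient of coincidence = 0.00556/0.00794 ≈ 0.70; interference = 1 − 0.70 = 0.30.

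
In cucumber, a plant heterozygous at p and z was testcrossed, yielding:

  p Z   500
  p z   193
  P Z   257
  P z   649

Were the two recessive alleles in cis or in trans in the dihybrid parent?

The two most frequent classes are P z (649) and p Z (500); these are the parental (non-recombinant) types.
So the F1 carried P z on one chromosome and p Z on the other — the recessive alleles are on opposite chromosomes (trans / repulsion).

trans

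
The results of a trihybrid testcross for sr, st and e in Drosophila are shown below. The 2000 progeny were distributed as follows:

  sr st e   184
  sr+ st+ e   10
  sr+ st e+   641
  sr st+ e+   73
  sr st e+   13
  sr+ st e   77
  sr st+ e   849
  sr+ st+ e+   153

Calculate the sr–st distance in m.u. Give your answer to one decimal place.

18.0 m.u.

The two most frequent reciprocal classes, sr+ st e+ and sr st+ e, are the parental types, so the F1 was sr+ st e+ / sr st+ e.
The two rarest classes, sr st e+ and sr+ st+ e, are the double crossovers. Comparing them with the parentals, only the sr allele has switched, so sr is the middle locus and the order is e – sr – st.
Crossovers in the sr–st interval produce the single-crossover classes sr+ st+ e+ and sr st e (153 + 184 = 337) plus the double crossovers (23).
RF(sr–st) = (337 + 23) / 2000 = 360/2000 = 0.1800 → 18.0 m.u.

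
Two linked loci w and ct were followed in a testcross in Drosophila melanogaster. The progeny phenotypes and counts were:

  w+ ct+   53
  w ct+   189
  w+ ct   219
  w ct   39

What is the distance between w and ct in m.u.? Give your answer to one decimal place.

The two most frequent classes, w+ ct (219) and w ct+ (189), are the parental types, so the F1 was w+ ct / w ct+.
The recombinant classes are w+ ct+ and w ct: 53 + 39 = 92.
Recombination frequency = 92/500 = 0.1840 ≈ 18.4%, i.e. 18.4 m.u.

18.4 m.u.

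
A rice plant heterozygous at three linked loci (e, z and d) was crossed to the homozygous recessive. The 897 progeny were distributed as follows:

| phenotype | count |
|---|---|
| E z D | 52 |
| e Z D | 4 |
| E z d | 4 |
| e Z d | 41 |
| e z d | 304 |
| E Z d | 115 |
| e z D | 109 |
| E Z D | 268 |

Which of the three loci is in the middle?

The two most frequent reciprocal classes, e z d and E Z D, are the parental types, so the F1 was e z d / E Z D.
The two rarest classes, E z d and e Z D, are the double crossovers. Comparing them with the parentals, only the e allele has switched, so e is the middle locus and the order is z – e – d.

e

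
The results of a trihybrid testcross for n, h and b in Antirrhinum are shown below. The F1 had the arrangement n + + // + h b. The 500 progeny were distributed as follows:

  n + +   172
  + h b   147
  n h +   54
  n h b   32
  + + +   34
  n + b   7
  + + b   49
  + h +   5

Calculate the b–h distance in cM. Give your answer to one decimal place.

23.0 cM

The two rarest classes, n + b and + h +, are the double crossovers. Comparing them with the parentals, only the b allele has switched, so b is the middle locus and the order is n – b – h.
Crossovers in the b–h interval produce the single-crossover classes n h + and + + b (54 + 49 = 103) plus the double crossovers (12).
RF(b–h) = (103 + 12) / 500 = 115/500 = 0.2300 → 23.0 cM.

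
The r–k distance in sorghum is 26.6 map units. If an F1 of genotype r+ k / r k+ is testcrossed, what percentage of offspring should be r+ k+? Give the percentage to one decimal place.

A map distance of 26.6 map units corresponds to a recombination frequency of 0.266.
The F1 is r+ k / r k+, so r+ k+ is a recombinant gamete class with expected frequency r/2 = 0.266/2 = 0.1330.
That is 0.1330 = 13.3% of the progeny.

13.3%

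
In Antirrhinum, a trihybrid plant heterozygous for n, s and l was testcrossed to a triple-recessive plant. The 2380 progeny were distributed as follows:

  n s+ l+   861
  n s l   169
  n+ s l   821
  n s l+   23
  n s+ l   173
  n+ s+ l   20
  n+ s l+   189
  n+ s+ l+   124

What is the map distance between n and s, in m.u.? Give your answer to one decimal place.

The two most frequent reciprocal classes, n+ s l and n s+ l+, are the parental types, so the F1 was n+ s l / n s+ l+.
The two rarest classes, n+ s+ l and n s l+, are the double crossovers. Comparing them with the parentals, only the s allele has switched, so s is the middle locus and the order is n – s – l.
Crossovers in the n–s interval produce the single-crossover classes n s l and n+ s+ l+ (169 + 124 = 293) plus the double crossovers (43).
RF(n–s) = (293 + 43) / 2380 = 336/2380 = 0.1412 → 14.1 m.u.

14.1 m.u.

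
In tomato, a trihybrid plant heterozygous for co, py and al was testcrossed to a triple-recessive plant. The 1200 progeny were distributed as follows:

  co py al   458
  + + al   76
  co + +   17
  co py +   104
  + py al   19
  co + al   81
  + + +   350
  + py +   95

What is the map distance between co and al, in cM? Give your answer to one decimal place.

The two most frequent reciprocal classes, + + + and co py al, are the parental types, so the F1 was + + + / co py al.
The two rarest classes, co + + and + py al, are the double crossovers. Comparing them with the parentals, only the co allele has switched, so co is the middle locus and the order is al – co – py.
Crossovers in the al–co interval produce the single-crossover classes + + al and co py + (76 + 104 = 180) plus the double crossovers (36).
RF(al–co) = (180 + 36) / 1200 = 216/1200 = 0.1800 → 18.0 cM.

18.0 cM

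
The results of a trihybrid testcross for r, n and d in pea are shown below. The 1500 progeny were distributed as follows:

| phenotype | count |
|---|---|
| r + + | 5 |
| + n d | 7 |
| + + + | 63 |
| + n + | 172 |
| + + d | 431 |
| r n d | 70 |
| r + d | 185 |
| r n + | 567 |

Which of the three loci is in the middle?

n

The two most frequent reciprocal classes, r n + and + + d, are the parental types, so the F1 was r n + / + + d.
The two rarest classes, r + + and + n d, are the double crossovers. Comparing them with the parentals, only the n allele has switched, so n is the middle locus and the order is d – n – r.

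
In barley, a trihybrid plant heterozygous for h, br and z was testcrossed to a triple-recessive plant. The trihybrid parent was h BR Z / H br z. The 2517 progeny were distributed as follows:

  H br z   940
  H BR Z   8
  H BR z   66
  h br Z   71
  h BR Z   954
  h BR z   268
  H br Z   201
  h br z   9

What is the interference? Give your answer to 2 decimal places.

The two rarest classes, H BR Z and h br z, are the double crossovers. Comparing them with the parentals, only the h allele has switched, so h is the middle locus and the order is z – h – br.
z–h: (469 + 17)/2517 = 0.1931; h–br: (137 + 17)/2517 = 0.0612.
Expected DCO frequency = 0.1931 × 0.0612 ≈ 0.01182; observed = 17/2517 ≈ 0.00675.
Coefficient of coincidence = 0.00675/0.01182 ≈ 0.57; interference = 1 − 0.57 = 0.43.

0.43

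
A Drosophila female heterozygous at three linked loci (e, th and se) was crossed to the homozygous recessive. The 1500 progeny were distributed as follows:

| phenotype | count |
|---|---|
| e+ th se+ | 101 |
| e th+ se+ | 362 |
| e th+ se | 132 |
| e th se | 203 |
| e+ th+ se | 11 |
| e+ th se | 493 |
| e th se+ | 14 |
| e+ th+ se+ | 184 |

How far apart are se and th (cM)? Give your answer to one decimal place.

The two most frequent reciprocal classes, e th+ se+ and e+ th se, are the parental types, so the F1 was e th+ se+ / e+ th se.
The two rarest classes, e th se+ and e+ th+ se, are the double crossovers. Comparing them with the parentals, only the th allele has switched, so th is the middle locus and the order is e – th – se.
Crossovers in the th–se interval produce the single-crossover classes e th+ se and e+ th se+ (132 + 101 = 233) plus the double crossovers (25).
RF(th–se) = (233 + 25) / 1500 = 258/1500 = 0.1720 → 17.2 cM.

17.2 cM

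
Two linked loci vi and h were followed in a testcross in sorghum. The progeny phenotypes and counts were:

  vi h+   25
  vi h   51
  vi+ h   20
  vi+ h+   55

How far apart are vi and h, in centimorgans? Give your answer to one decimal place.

The two most frequent classes, vi+ h+ (55) and vi h (51), are the parental types, so the F1 was vi+ h+ / vi h.
The recombinant classes are vi+ h and vi h+: 20 + 25 = 45.
Recombination frequency = 45/151 = 0.2980 ≈ 29.8%, i.e. 29.8 centimorgans.

29.8 centimorgans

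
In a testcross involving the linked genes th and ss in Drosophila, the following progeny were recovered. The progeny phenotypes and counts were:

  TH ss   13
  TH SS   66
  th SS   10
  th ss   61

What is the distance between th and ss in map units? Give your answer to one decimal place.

15.3 map units

The two most frequent classes, TH SS (66) and th ss (61), are the parental types, so the F1 was TH SS / th ss.
The recombinant classes are TH ss and th SS: 13 + 10 = 23.
Recombination frequency = 23/150 = 0.1533 ≈ 15.3%, i.e. 15.3 map units.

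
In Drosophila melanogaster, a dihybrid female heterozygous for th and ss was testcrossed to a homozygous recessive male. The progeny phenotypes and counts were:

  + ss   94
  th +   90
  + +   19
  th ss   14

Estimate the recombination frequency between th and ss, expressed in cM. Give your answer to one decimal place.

The two most frequent classes, + ss (94) and th + (90), are the parental types, so the F1 was + ss / th +.
The recombinant classes are + + and th ss: 19 + 14 = 33.
Recombination frequency = 33/217 = 0.1521 ≈ 15.2%, i.e. 15.2 cM.

15.2 cM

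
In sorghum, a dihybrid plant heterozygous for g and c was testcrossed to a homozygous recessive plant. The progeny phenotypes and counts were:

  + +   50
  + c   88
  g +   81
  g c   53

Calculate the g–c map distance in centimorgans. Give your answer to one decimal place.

The two most frequent classes, + c (88) and g + (81), are the parental types, so the F1 was + c / g +.
The recombinant classes are + + and g c: 50 + 53 = 103.
Recombination frequency = 103/272 = 0.3787 ≈ 37.9%, i.e. 37.9 centimorgans.

37.9 centimorgans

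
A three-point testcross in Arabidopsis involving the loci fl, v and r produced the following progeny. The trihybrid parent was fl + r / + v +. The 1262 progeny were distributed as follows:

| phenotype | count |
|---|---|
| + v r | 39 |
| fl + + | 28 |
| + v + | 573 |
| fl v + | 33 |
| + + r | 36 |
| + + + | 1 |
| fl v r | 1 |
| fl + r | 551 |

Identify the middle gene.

v

The two rarest classes, fl v r and + + +, are the double crossovers. Comparing them with the parentals, only the v allele has switched, so v is the middle locus and the order is r – v – fl.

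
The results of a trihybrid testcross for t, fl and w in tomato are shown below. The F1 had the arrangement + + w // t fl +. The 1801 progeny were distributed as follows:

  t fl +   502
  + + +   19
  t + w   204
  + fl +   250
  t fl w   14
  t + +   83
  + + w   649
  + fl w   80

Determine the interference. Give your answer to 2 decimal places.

0.38

The two rarest classes, + + + and t fl w, are the double crossovers. Comparing them with the parentals, only the w allele has switched, so w is the middle locus and the order is t – w – fl.
t–w: (454 + 33)/1801 = 0.2704; w–fl: (163 + 33)/1801 = 0.1088.
Expected DCO frequency = 0.2704 × 0.1088 ≈ 0.02942; observed = 33/1801 ≈ 0.01832.
Coefficient of coincidence = 0.01832/0.02942 ≈ 0.62; interference = 1 − 0.62 = 0.38.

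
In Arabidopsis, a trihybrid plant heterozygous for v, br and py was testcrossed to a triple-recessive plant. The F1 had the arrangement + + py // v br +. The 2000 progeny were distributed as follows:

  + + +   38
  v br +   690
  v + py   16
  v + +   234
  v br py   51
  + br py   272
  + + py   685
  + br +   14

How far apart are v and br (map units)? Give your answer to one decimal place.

26.8 map units

The two rarest classes, v + py and + br +, are the double crossovers. Comparing them with the parentals, only the v allele has switched, so v is the middle locus and the order is py – v – br.
Crossovers in the v–br interval produce the single-crossover classes + br py and v + + (272 + 234 = 506) plus the double crossovers (30).
RF(v–br) = (506 + 30) / 2000 = 536/2000 = 0.2680 → 26.8 map units.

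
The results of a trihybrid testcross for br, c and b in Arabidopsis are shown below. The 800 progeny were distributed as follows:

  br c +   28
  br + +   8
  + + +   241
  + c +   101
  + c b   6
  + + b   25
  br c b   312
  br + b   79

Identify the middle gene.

br

The two most frequent reciprocal classes, br c b and + + +, are the parental types, so the F1 was br c b / + + +.
The two rarest classes, + c b and br + +, are the double crossovers. Comparing them with the parentals, only the br allele has switched, so br is the middle locus and the order is b – br – c.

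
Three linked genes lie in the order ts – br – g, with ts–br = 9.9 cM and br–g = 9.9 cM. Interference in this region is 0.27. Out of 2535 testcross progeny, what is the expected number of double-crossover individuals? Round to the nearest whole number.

Map distances give recombination frequencies of 0.099 and 0.099 for the two intervals.
With interference 0.27 (so coincidence = 0.73), expected double-crossover frequency = 0.099 × 0.099 × 0.73 = 0.00715.
Expected number = 0.00715 × 2535 = 18.14 ≈ 18.

18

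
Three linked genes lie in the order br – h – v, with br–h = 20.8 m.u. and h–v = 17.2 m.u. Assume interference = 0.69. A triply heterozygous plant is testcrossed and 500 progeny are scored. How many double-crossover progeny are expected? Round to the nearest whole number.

Map distances give recombination frequencies of 0.208 and 0.172 for the two intervals.
With interference 0.69 (so coincidence = 0.31), expected double-crossover frequency = 0.208 × 0.172 × 0.31 = 0.01109.
Expected number = 0.01109 × 500 = 5.55 ≈ 6.

6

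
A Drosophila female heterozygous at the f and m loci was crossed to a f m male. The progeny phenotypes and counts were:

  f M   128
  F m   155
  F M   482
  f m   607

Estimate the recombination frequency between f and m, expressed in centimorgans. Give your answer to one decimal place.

The two most frequent classes, F M (482) and f m (607), are the parental types, so the F1 was F M / f m.
The recombinant classes are F m and f M: 155 + 128 = 283.
Recombination frequency = 283/1372 = 0.2063 ≈ 20.6%, i.e. 20.6 centimorgans.

20.6 centimorgans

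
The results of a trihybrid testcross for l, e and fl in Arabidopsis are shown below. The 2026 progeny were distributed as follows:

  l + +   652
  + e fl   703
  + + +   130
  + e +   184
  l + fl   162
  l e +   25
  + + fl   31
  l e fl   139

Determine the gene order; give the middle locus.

e

The two most frequent reciprocal classes, l + + and + e fl, are the parental types, so the F1 was l + + / + e fl.
The two rarest classes, l e + and + + fl, are the double crossovers. Comparing them with the parentals, only the e allele has switched, so e is the middle locus and the order is fl – e – l.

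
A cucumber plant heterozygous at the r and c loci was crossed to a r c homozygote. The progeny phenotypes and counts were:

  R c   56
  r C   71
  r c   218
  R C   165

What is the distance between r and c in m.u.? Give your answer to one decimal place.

The two most frequent classes, R C (165) and r c (218), are the parental types, so the F1 was R C / r c.
The recombinant classes are R c and r C: 56 + 71 = 127.
Recombination frequency = 127/510 = 0.2490 ≈ 24.9%, i.e. 24.9 m.u.

24.9 m.u.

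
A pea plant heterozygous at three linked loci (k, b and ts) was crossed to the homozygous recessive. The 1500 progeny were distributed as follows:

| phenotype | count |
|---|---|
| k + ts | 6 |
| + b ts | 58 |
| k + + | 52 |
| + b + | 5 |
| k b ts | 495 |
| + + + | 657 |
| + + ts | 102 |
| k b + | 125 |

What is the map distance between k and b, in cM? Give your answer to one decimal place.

The two most frequent reciprocal classes, + + + and k b ts, are the parental types, so the F1 was + + + / k b ts.
The two rarest classes, + b + and k + ts, are the double crossovers. Comparing them with the parentals, only the b allele has switched, so b is the middle locus and the order is k – b – ts.
Crossovers in the k–b interval produce the single-crossover classes k + + and + b ts (52 + 58 = 110) plus the double crossovers (11).
RF(k–b) = (110 + 11) / 1500 = 121/1500 = 0.0807 → 8.1 cM.

8.1 cM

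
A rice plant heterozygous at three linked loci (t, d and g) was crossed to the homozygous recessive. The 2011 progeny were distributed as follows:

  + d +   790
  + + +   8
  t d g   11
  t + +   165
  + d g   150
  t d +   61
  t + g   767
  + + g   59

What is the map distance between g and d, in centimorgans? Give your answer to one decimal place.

The two most frequent reciprocal classes, t + g and + d +, are the parental types, so the F1 was t + g / + d +.
The two rarest classes, t d g and + + +, are the double crossovers. Comparing them with the parentals, only the d allele has switched, so d is the middle locus and the order is g – d – t.
Crossovers in the g–d interval produce the single-crossover classes t + + and + d g (165 + 150 = 315) plus the double crossovers (19).
RF(g–d) = (315 + 19) / 2011 = 334/2011 = 0.1661 → 16.6 centimorgans.

16.6 centimorgans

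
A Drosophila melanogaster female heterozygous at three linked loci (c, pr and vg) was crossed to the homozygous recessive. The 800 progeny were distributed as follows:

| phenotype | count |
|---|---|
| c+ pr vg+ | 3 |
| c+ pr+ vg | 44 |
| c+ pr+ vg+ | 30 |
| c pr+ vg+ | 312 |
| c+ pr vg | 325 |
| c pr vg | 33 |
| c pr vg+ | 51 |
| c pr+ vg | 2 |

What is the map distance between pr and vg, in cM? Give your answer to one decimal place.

12.5 cM

The two most frequent reciprocal classes, c+ pr vg and c pr+ vg+, are the parental types, so the F1 was c+ pr vg / c pr+ vg+.
The two rarest classes, c+ pr vg+ and c pr+ vg, are the double crossovers. Comparing them with the parentals, only the vg allele has switched, so vg is the middle locus and the order is c – vg – pr.
Crossovers in the vg–pr interval produce the single-crossover classes c+ pr+ vg and c pr vg+ (44 + 51 = 95) plus the double crossovers (5).
RF(vg–pr) = (95 + 5) / 800 = 100/800 = 0.1250 → 12.5 cM.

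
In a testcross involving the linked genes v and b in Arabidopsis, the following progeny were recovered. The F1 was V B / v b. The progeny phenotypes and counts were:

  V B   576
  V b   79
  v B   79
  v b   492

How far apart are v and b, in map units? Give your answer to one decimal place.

12.9 map units

The recombinant classes are V b and v B: 79 + 79 = 158.
Recombination frequency = 158/1226 = 0.1289 ≈ 12.9%, i.e. 12.9 map units.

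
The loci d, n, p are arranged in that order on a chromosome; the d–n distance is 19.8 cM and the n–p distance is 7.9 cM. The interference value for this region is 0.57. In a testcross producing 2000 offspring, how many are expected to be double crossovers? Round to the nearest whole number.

Map distances give recombination frequencies of 0.198 and 0.079 for the two intervals.
With interference 0.57 (so coincidence = 0.43), expected double-crossover frequency = 0.198 × 0.079 × 0.43 = 0.00673.
Expected number = 0.00673 × 2000 = 13.45 ≈ 13.

13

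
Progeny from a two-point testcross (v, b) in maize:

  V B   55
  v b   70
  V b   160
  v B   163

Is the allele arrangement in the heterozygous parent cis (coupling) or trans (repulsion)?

The two most frequent classes are V b (160) and v B (163); these are the parental (non-recombinant) types.
So the F1 carried V b on one chromosome and v B on the other — the recessive alleles are on opposite chromosomes (trans / repulsion).

trans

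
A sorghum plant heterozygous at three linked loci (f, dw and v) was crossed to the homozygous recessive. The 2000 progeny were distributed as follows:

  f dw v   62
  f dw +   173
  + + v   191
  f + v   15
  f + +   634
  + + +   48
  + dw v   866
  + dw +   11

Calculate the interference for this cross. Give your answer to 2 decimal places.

0.02

The two most frequent reciprocal classes, f + + and + dw v, are the parental types, so the F1 was f + + / + dw v.
The two rarest classes, f + v and + dw +, are the double crossovers. Comparing them with the parentals, only the v allele has switched, so v is the middle locus and the order is dw – v – f.
dw–v: (364 + 26)/2000 = 0.1950; v–f: (110 + 26)/2000 = 0.0680.
Expected DCO frequency = 0.1950 × 0.0680 ≈ 0.01326; observed = 26/2000 ≈ 0.01300.
Coefficient of coincidence = 0.01300/0.01326 ≈ 0.98; interference = 1 − 0.98 = 0.02.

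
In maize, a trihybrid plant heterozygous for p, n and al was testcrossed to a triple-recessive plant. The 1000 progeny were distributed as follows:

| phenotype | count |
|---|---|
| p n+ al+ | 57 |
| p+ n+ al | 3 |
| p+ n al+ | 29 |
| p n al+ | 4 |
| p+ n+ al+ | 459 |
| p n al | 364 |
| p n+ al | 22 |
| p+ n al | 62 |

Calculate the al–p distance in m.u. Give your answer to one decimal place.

The two most frequent reciprocal classes, p+ n+ al+ and p n al, are the parental types, so the F1 was p+ n+ al+ / p n al.
The two rarest classes, p+ n+ al and p n al+, are the double crossovers. Comparing them with the parentals, only the al allele has switched, so al is the middle locus and the order is n – al – p.
Crossovers in the al–p interval produce the single-crossover classes p n+ al+ and p+ n al (57 + 62 = 119) plus the double crossovers (7).
RF(al–p) = (119 + 7) / 1000 = 126/1000 = 0.1260 → 12.6 m.u.

12.6 m.u.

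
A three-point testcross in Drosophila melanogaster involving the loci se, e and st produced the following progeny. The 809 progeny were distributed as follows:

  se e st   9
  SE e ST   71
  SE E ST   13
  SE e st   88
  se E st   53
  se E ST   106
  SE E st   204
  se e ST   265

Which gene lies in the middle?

st

The two most frequent reciprocal classes, SE E st and se e ST, are the parental types, so the F1 was SE E st / se e ST.
The two rarest classes, SE E ST and se e st, are the double crossovers. Comparing them with the parentals, only the st allele has switched, so st is the middle locus and the order is se – st – e.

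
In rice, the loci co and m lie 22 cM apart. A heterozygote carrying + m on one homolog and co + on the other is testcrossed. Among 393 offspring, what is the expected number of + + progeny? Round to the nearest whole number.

43

A map distance of 22 cM corresponds to a recombination frequency of 0.220.
The F1 is + m / co +, so + + is a recombinant gamete class with expected frequency r/2 = 0.220/2 = 0.1100.
Expected number = 0.1100 × 393 = 43.23 ≈ 43.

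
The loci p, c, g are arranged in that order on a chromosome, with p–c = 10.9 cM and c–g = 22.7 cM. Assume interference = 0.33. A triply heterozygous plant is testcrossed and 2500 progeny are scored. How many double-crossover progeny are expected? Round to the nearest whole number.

41

Map distances give recombination frequencies of 0.109 and 0.227 for the two intervals.
With interference 0.33 (so coincidence = 0.67), expected double-crossover frequency = 0.109 × 0.227 × 0.67 = 0.01658.
Expected number = 0.01658 × 2500 = 41.44 ≈ 41.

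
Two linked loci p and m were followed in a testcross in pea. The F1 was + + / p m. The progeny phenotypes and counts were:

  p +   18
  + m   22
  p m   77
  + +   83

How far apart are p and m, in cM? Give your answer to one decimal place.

The recombinant classes are + m and p +: 22 + 18 = 40.
Recombination frequency = 40/200 = 0.2000 ≈ 20.0%, i.e. 20.0 cM.

20.0 cM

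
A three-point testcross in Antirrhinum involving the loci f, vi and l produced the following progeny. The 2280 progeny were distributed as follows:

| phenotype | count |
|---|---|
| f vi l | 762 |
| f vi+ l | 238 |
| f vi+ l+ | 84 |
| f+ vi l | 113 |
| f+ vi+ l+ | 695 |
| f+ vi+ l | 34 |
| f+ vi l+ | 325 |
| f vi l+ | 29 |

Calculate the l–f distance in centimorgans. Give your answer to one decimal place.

The two most frequent reciprocal classes, f+ vi+ l+ and f vi l, are the parental types, so the F1 was f+ vi+ l+ / f vi l.
The two rarest classes, f+ vi+ l and f vi l+, are the double crossovers. Comparing them with the parentals, only the l allele has switched, so l is the middle locus and the order is f – l – vi.
Crossovers in the f–l interval produce the single-crossover classes f vi+ l+ and f+ vi l (84 + 113 = 197) plus the double crossovers (63).
RF(f–l) = (197 + 63) / 2280 = 260/2280 = 0.1140 → 11.4 centimorgans.

11.4 centimorgans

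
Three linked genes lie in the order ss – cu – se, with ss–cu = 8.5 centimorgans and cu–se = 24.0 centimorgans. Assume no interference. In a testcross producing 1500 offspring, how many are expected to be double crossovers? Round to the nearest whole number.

31

Map distances give recombination frequencies of 0.085 and 0.240 for the two intervals.
With no interference, expected double-crossover frequency = 0.085 × 0.240 = 0.02040.
Expected number = 0.02040 × 1500 = 30.60 ≈ 31.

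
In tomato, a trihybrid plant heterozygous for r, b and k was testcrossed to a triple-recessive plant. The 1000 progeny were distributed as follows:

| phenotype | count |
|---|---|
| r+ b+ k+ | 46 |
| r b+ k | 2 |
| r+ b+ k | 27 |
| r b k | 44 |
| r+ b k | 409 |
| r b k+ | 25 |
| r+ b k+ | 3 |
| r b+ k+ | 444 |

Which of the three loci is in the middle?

The two most frequent reciprocal classes, r b+ k+ and r+ b k, are the parental types, so the F1 was r b+ k+ / r+ b k.
The two rarest classes, r b+ k and r+ b k+, are the double crossovers. Comparing them with the parentals, only the k allele has switched, so k is the middle locus and the order is r – k – b.

k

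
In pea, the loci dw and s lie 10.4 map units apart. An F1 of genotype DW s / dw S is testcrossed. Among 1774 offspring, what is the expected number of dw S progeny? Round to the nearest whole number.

A map distance of 10.4 map units corresponds to a recombination frequency of 0.104.
The F1 is DW s / dw S, so dw S is a parental gamete class with expected frequency (1 − r)/2 = 0.896/2 = 0.4480.
Expected number = 0.4480 × 1774 = 794.75 ≈ 795.

795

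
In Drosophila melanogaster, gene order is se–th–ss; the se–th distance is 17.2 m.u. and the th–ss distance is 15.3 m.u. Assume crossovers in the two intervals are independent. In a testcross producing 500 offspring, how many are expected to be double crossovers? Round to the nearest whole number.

Map distances give recombination frequencies of 0.172 and 0.153 for the two intervals.
With no interference, expected double-crossover frequency = 0.172 × 0.153 = 0.02632.
Expected number = 0.02632 × 500 = 13.16 ≈ 13.

13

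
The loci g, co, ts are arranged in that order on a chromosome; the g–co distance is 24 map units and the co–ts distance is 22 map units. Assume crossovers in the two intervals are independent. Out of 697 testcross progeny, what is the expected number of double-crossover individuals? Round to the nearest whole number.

Map distances give recombination frequencies of 0.240 and 0.220 for the two intervals.
With no interference, expected double-crossover frequency = 0.240 × 0.220 = 0.05280.
Expected number = 0.05280 × 697 = 36.80 ≈ 37.

37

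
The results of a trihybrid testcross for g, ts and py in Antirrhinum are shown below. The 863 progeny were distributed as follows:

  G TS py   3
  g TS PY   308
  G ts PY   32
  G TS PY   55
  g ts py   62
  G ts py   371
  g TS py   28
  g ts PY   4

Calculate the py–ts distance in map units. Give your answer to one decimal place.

The two most frequent reciprocal classes, G ts py and g TS PY, are the parental types, so the F1 was G ts py / g TS PY.
The two rarest classes, G TS py and g ts PY, are the double crossovers. Comparing them with the parentals, only the ts allele has switched, so ts is the middle locus and the order is py – ts – g.
Crossovers in the py–ts interval produce the single-crossover classes G ts PY and g TS py (32 + 28 = 60) plus the double crossovers (7).
RF(py–ts) = (60 + 7) / 863 = 67/863 = 0.0776 → 7.8 map units.

7.8 map units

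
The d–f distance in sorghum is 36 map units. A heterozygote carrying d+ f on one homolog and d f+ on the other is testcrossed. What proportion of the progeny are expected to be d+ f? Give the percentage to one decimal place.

A map distance of 36 map units corresponds to a recombination frequency of 0.360.
The F1 is d+ f / d f+, so d+ f is a parental gamete class with expected frequency (1 − r)/2 = 0.640/2 = 0.3200.
That is 0.3200 = 32.0% of the progeny.

32.0%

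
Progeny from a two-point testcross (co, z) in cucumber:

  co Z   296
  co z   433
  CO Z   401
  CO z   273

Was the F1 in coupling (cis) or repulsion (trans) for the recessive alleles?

The two most frequent classes are CO Z (401) and co z (433); these are the parental (non-recombinant) types.
So the F1 carried CO Z on one chromosome and co z on the other — the recessive alleles are on the same chromosome (cis / coupling).

cis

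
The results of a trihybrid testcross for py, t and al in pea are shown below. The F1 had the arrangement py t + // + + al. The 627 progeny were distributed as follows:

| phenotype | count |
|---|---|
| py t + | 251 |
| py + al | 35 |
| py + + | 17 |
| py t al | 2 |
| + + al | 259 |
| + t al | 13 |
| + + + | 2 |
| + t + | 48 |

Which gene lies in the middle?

al

The two rarest classes, py t al and + + +, are the double crossovers. Comparing them with the parentals, only the al allele has switched, so al is the middle locus and the order is py – al – t.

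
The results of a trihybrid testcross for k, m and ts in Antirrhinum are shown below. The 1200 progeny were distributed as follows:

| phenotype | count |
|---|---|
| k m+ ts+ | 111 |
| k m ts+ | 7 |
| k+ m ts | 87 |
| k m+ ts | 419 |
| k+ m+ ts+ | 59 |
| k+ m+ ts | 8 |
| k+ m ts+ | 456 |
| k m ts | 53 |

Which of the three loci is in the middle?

k

The two most frequent reciprocal classes, k m+ ts and k+ m ts+, are the parental types, so the F1 was k m+ ts / k+ m ts+.
The two rarest classes, k+ m+ ts and k m ts+, are the double crossovers. Comparing them with the parentals, only the k allele has switched, so k is the middle locus and the order is ts – k – m.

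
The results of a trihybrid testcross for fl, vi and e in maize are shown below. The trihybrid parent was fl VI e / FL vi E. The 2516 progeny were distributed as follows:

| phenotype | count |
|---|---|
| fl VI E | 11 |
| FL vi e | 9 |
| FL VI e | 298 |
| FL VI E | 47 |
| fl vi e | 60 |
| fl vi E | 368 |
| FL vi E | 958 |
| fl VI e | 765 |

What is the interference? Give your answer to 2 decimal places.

0.42

The two rarest classes, fl VI E and FL vi e, are the double crossovers. Comparing them with the parentals, only the e allele has switched, so e is the middle locus and the order is vi – e – fl.
vi–e: (107 + 20)/2516 = 0.0505; e–fl: (666 + 20)/2516 = 0.2727.
Expected DCO frequency = 0.0505 × 0.2727 ≈ 0.01377; observed = 20/2516 ≈ 0.00795.
Coefficient of coincidence = 0.00795/0.01377 ≈ 0.58; interference = 1 − 0.58 = 0.42.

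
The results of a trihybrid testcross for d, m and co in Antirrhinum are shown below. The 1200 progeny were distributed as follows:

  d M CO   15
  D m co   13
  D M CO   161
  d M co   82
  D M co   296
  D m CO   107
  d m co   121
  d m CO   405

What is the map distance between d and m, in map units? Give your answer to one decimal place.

The two most frequent reciprocal classes, D M co and d m CO, are the parental types, so the F1 was D M co / d m CO.
The two rarest classes, D m co and d M CO, are the double crossovers. Comparing them with the parentals, only the m allele has switched, so m is the middle locus and the order is co – m – d.
Crossovers in the m–d interval produce the single-crossover classes d M co and D m CO (82 + 107 = 189) plus the double crossovers (28).
RF(m–d) = (189 + 28) / 1200 = 217/1200 = 0.1808 → 18.1 map units.

18.1 map units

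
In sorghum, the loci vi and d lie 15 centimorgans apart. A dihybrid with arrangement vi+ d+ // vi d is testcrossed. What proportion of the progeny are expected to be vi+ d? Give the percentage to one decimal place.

7.5%

A map distance of 15 centimorgans corresponds to a recombination frequency of 0.150.
The F1 is vi+ d+ / vi d, so vi+ d is a recombinant gamete class with expected frequency r/2 = 0.150/2 = 0.0750.
That is 0.0750 = 7.5% of the progeny.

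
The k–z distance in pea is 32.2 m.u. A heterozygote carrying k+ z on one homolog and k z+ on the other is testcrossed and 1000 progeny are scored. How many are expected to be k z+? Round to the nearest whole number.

339

A map distance of 32.2 m.u. corresponds to a recombination frequency of 0.322.
The F1 is k+ z / k z+, so k z+ is a parental gamete class with expected frequency (1 − r)/2 = 0.678/2 = 0.3390.
Expected number = 0.3390 × 1000 = 339.00 ≈ 339.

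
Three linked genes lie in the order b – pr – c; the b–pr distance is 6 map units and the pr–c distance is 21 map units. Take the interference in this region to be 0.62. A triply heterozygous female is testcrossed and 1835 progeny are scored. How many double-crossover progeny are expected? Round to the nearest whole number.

9

Map distances give recombination frequencies of 0.060 and 0.210 for the two intervals.
With interference 0.62 (so coincidence = 0.38), expected double-crossover frequency = 0.060 × 0.210 × 0.38 = 0.00479.
Expected number = 0.00479 × 1835 = 8.79 ≈ 9.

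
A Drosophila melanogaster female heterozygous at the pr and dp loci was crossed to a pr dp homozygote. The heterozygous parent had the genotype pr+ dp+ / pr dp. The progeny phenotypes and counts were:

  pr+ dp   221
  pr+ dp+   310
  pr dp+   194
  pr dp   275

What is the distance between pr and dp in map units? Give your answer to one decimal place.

The recombinant classes are pr+ dp and pr dp+: 221 + 194 = 415.
Recombination frequency = 415/1000 = 0.4150 ≈ 41.5%, i.e. 41.5 map units.

41.5 map units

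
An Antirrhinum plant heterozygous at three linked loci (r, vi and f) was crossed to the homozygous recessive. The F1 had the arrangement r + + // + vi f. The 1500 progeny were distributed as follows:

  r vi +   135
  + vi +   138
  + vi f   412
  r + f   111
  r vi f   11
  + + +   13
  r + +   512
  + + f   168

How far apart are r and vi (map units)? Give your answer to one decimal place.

21.8 map units

The two rarest classes, + + + and r vi f, are the double crossovers. Comparing them with the parentals, only the r allele has switched, so r is the middle locus and the order is f – r – vi.
Crossovers in the r–vi interval produce the single-crossover classes r vi + and + + f (135 + 168 = 303) plus the double crossovers (24).
RF(r–vi) = (303 + 24) / 1500 = 327/1500 = 0.2180 → 21.8 map units.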